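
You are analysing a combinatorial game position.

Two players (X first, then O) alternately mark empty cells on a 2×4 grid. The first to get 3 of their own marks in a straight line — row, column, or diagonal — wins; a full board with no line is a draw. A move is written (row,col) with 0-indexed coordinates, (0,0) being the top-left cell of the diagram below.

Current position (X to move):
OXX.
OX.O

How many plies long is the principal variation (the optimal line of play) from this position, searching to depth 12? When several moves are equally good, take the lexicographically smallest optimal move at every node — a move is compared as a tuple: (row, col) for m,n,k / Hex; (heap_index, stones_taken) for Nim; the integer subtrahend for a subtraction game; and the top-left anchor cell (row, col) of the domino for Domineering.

PV length from [OXX./OX.O]: 1 ply

[OXX./OX.O] X move#1: (0,3):+1/OXXX/OX.O*, (1,2):+0/OXX./OXXO
[OXXX/OX.O] end (terminal -1, O#2); searched OXX./OX.O to 12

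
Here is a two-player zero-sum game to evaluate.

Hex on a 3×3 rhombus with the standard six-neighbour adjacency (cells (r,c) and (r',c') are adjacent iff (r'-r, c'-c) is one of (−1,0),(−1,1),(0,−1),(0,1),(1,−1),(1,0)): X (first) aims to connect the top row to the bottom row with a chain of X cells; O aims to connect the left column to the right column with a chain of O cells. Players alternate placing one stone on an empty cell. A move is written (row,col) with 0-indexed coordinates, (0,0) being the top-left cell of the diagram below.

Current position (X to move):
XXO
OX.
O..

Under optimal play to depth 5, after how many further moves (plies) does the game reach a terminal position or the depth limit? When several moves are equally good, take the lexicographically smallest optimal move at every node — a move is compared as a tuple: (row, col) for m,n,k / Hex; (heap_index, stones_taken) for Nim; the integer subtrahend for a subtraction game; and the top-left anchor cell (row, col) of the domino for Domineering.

[XXO/OX./O..] X move#1: (1,2):+1/XXO/OXX/O..*, (2,1):+1/XXO/OX./OX., (2,2):+1/XXO/OX./O.X
[XXO/OXX/O..] O move#2: (2,1):-1/XXO/OXX/OO.*, (2,2):-1/XXO/OXX/O.O
[XXO/OXX/OO.] X move#3: (2,2):+1/XXO/OXX/OOX*
[XXO/OXX/OOX] end (terminal -1, O#4); searched XXO/OX./O.. to 5

PV length from [XXO/OX./O..]: 3 plies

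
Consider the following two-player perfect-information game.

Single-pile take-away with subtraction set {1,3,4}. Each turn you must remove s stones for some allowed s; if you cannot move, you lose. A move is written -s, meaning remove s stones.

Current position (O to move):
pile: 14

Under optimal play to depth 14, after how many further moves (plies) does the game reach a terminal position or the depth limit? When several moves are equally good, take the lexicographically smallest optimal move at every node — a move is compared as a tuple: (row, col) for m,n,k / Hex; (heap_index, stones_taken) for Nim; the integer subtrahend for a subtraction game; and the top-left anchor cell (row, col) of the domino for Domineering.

PV length from [14]: 8 plies

ply 1, O at 14 | -1=-1→13*; -3=-1→11; -4=-1→10
ply 2, X at 13 | -1=-1→12; -3=-1→10; -4=+1→9*
ply 3, O at 9 | -1=-1→8*; -3=-1→6; -4=-1→5
ply 4, X at 8 | -1=+1→7*; -3=-1→5; -4=-1→4
ply 5, O at 7 | -1=-1→6*; -3=-1→4; -4=-1→3
ply 6, X at 6 | -1=-1→5; -3=-1→3; -4=+1→2*
ply 7, O at 2 | -1=-1→1*
ply 8, X at 1 | -1=+1→0*
ply 9: 0 is terminal -1 (O); from 14 depth 14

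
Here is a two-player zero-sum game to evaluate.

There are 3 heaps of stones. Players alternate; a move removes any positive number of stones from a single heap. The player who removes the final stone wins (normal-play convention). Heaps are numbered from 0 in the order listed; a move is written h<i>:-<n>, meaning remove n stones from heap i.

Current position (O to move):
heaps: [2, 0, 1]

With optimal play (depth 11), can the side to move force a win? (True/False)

[(2,0,1)] O move#1: h0:-1:+1/(1,0,1)*, h0:-2:-1/(0,0,1), h2:-1:-1/(2,0,0)
[(1,0,1)] X move#2: h0:-1:-1/(0,0,1)*, h2:-1:-1/(1,0,0)
[(0,0,1)] O move#3: h2:-1:+1/(0,0,0)*
[(0,0,0)] end (terminal -1, X#4); searched (2,0,1) to 11

O winning at [(2,0,1)]: True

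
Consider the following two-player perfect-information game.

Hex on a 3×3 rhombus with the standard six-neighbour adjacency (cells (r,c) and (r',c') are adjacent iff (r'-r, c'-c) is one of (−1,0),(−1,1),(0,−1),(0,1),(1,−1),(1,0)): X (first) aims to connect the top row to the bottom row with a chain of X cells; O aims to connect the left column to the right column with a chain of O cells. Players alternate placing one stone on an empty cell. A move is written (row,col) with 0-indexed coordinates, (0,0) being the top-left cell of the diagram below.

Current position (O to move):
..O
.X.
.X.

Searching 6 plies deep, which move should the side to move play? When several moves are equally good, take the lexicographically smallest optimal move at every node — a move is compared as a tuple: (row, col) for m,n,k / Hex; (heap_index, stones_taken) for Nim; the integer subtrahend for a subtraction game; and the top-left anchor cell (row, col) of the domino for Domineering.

[..O/.X./.X.] O move#1: (0,0):-1/O.O/.X./.X., (0,1):+1/.OO/.X./.X.*, (1,0):-1/..O/OX./.X., (1,2):-1/..O/.XO/.X., (2,0):-1/..O/.X./OX., (2,2):-1/..O/.X./.XO
[.OO/.X./.X.] X move#2: (0,0):-1/XOO/.X./.X.*, (1,0):-1/.OO/XX./.X., (1,2):-1/.OO/.XX/.X., (2,0):-1/.OO/.X./XX., (2,2):-1/.OO/.X./.XX
[XOO/.X./.X.] O move#3: (1,0):+1/XOO/OX./.X.*, (1,2):-1/XOO/.XO/.X., (2,0):-1/XOO/.X./OX., (2,2):-1/XOO/.X./.XO
[XOO/OX./.X.] end (terminal -1, X#4); searched ..O/.X./.X. to 6

O's best at [..O/.X./.X.]: (0,1)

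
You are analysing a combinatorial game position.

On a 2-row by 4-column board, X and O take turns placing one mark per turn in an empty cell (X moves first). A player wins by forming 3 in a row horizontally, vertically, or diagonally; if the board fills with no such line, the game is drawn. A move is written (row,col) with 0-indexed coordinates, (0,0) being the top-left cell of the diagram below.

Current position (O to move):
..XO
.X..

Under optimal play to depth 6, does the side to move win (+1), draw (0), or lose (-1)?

ply 1, O at ..XO/.X.. | (0,0)=-1→O.XO/.X..; (0,1)=-1→.OXO/.X..; (1,0)=+0→..XO/OX..*; (1,2)=+0→..XO/.XO.; (1,3)=+0→..XO/.X.O
ply 2, X at ..XO/OX.. | (0,0)=+0→X.XO/OX..*; (0,1)=+0→.XXO/OX..; (1,2)=+0→..XO/OXX.; (1,3)=+0→..XO/OX.X
ply 3, O at X.XO/OX.. | (0,1)=+0→XOXO/OX..*; (1,2)=-1→X.XO/OXO.; (1,3)=-1→X.XO/OX.O
ply 4, X at XOXO/OX.. | (1,2)=+0→XOXO/OXX.*; (1,3)=+0→XOXO/OX.X
ply 5, O at XOXO/OXX. | (1,3)=+0→XOXO/OXXO*
ply 6: XOXO/OXXO is terminal +0 (X); from ..XO/.X.. depth 6

value(..XO/.X.., O) = 0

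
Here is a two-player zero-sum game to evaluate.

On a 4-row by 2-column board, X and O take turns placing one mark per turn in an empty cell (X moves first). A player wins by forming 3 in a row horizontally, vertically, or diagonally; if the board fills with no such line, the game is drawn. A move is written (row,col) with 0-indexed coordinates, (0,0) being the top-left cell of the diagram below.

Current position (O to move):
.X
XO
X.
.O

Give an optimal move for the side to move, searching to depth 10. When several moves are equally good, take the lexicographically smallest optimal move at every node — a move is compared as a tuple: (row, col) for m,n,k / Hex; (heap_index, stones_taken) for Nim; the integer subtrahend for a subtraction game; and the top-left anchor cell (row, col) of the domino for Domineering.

ply 1, O at .X/XO/X./.O | (0,0)=-1→OX/XO/X./.O; (2,1)=+1→.X/XO/XO/.O*; (3,0)=-1→.X/XO/X./OO
ply 2: .X/XO/XO/.O is terminal -1 (X); from .X/XO/X./.O depth 10

O's best at [.X/XO/X./.O]: (2,1)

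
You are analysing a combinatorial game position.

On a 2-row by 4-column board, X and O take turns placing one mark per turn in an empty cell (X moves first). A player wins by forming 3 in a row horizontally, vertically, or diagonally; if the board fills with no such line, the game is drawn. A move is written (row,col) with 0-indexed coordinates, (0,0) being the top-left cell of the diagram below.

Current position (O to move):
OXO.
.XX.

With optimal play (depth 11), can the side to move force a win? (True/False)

[OXO./.XX.] O move#1: (0,3):-1/OXOO/.XX.*, (1,0):-1/OXO./OXX., (1,3):-1/OXO./.XXO
[OXOO/.XX.] X move#2: (1,0):+1/OXOO/XXX.*, (1,3):+1/OXOO/.XXX
[OXOO/XXX.] end (terminal -1, O#3); searched OXO./.XX. to 11

O winning at [OXO./.XX.]: False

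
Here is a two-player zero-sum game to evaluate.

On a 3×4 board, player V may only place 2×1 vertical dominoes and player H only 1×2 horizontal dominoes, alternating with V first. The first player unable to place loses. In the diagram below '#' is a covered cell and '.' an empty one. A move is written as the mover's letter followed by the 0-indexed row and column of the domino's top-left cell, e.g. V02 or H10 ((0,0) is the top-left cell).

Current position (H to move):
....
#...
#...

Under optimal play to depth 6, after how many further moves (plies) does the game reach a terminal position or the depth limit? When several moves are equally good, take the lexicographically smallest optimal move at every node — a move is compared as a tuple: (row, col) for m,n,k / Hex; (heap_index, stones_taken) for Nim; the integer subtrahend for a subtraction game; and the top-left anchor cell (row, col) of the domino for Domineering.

PV length from [..../#.../#...]: 3 plies

p1 H@[..../#.../#...]: H00[##../#.../#...]-1 H01[.##./#.../#...]-1 H02[..##/#.../#...]-1 H11[..../###./#...]+1* H12[..../#.##/#...]+1 H21[..../#.../###.]-1 H22[..../#.../#.##]-1
p2 V@[..../###./#...]: V03[...#/####/#...]-1* V13[..../####/#..#]-1
p3 H@[...#/####/#...]: H00[##.#/####/#...]+1* H01[.###/####/#...]+1 H21[...#/####/###.]+1 H22[...#/####/#.##]+1
p4 V@[##.#/####/#...] terminal -1; root [..../#.../#...] d6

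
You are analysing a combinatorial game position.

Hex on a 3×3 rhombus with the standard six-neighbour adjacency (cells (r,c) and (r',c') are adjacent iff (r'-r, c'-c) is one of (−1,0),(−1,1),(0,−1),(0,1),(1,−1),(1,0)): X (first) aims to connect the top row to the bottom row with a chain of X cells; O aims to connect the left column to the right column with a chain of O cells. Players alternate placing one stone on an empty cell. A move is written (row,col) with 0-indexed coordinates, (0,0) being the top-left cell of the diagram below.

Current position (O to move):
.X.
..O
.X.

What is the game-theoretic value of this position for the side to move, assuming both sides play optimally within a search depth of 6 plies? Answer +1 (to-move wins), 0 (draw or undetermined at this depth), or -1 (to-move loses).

value(.X./..O/.X., O) = +1

[.X./..O/.X.] O move#1: (0,0):-1/OX./..O/.X., (0,2):-1/.XO/..O/.X., (1,0):-1/.X./O.O/.X., (1,1):+1/.X./.OO/.X.*, (2,0):-1/.X./..O/OX., (2,2):-1/.X./..O/.XO
[.X./.OO/.X.] X move#2: (0,0):-1/XX./.OO/.X.*, (0,2):-1/.XX/.OO/.X., (1,0):-1/.X./XOO/.X., (2,0):-1/.X./.OO/XX., (2,2):-1/.X./.OO/.XX
[XX./.OO/.X.] O move#3: (0,2):+1/XXO/.OO/.X.*, (1,0):+1/XX./OOO/.X., (2,0):+1/XX./.OO/OX., (2,2):+1/XX./.OO/.XO
[XXO/.OO/.X.] X move#4: (1,0):-1/XXO/XOO/.X.*, (2,0):-1/XXO/.OO/XX., (2,2):-1/XXO/.OO/.XX
[XXO/XOO/.X.] O move#5: (2,0):+1/XXO/XOO/OX.*, (2,2):-1/XXO/XOO/.XO
[XXO/XOO/OX.] end (terminal -1, X#6); searched .X./..O/.X. to 6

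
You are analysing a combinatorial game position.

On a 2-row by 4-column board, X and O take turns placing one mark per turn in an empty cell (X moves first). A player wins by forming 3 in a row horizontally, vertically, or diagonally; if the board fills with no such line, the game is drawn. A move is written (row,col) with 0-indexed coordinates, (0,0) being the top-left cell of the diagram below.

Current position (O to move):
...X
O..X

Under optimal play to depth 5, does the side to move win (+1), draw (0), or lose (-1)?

value(...X/O..X, O) = 0

ply 1, O at ...X/O..X | (0,0)=+0→O..X/O..X*; (0,1)=+0→.O.X/O..X; (0,2)=+0→..OX/O..X; (1,1)=+0→...X/OO.X; (1,2)=+0→...X/O.OX
ply 2, X at O..X/O..X | (0,1)=+0→OX.X/O..X*; (0,2)=+0→O.XX/O..X; (1,1)=+0→O..X/OX.X; (1,2)=+0→O..X/O.XX
ply 3, O at OX.X/O..X | (0,2)=+0→OXOX/O..X*; (1,1)=-1→OX.X/OO.X; (1,2)=-1→OX.X/O.OX
ply 4, X at OXOX/O..X | (1,1)=+0→OXOX/OX.X*; (1,2)=+0→OXOX/O.XX
ply 5, O at OXOX/OX.X | (1,2)=+0→OXOX/OXOX*
ply 6: OXOX/OXOX is terminal +0 (X); from ...X/O..X depth 5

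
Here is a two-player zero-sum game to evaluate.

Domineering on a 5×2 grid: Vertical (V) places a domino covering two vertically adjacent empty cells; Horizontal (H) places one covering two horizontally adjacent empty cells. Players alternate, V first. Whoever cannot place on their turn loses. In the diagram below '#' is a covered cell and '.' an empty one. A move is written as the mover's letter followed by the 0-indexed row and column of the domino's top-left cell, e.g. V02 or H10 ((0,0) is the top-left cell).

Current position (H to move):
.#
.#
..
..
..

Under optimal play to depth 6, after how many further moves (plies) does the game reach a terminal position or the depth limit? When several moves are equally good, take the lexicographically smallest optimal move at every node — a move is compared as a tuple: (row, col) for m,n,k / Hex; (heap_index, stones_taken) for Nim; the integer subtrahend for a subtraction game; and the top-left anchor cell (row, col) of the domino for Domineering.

PV length from [.#/.#/../../..]: 3 plies

p1 H@[.#/.#/../../..]: H20[.#/.#/##/../..]-1 H30[.#/.#/../##/..]+1* H40[.#/.#/../../##]-1
p2 V@[.#/.#/../##/..]: V00[##/##/../##/..]-1* V10[.#/##/#./##/..]-1
p3 H@[##/##/../##/..]: H20[##/##/##/##/..]+1* H40[##/##/../##/##]+1
p4 V@[##/##/##/##/..] terminal -1; root [.#/.#/../../..] d6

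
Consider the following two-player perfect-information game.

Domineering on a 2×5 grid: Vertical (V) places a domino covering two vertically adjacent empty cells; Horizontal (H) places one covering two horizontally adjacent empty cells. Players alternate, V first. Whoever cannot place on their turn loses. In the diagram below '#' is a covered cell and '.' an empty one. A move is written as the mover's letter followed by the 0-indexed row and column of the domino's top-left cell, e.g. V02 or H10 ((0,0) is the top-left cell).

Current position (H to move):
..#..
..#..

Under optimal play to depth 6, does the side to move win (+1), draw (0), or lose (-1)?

value(..#../..#.., H) = -1

ply 1, H at ..#../..#.. | H00=-1→###../..#..*; H03=-1→..###/..#..; H10=-1→..#../###..; H13=-1→..#../..###
ply 2, V at ###../..#.. | V03=+1→####./..##.*; V04=+1→###.#/..#.#
ply 3, H at ####./..##. | H10=-1→####./####.*
ply 4, V at ####./####. | V04=+1→#####/#####*
ply 5: #####/##### is terminal -1 (H); from ..#../..#.. depth 6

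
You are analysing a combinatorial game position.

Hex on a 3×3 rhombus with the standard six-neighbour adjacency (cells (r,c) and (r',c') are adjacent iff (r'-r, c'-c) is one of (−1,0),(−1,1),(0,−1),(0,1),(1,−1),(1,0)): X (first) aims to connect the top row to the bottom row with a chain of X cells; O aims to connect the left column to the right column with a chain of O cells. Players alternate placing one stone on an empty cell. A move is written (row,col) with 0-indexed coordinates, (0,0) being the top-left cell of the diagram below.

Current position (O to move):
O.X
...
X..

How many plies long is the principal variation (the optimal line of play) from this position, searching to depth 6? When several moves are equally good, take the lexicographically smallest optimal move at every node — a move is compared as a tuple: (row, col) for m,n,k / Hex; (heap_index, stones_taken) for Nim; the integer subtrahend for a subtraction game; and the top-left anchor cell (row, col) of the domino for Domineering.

[O.X/.../X..] O move#1: (0,1):-1/OOX/.../X..*, (1,0):-1/O.X/O../X.., (1,1):-1/O.X/.O./X.., (1,2):-1/O.X/..O/X.., (2,1):-1/O.X/.../XO., (2,2):-1/O.X/.../X.O
[OOX/.../X..] X move#2: (1,0):+1/OOX/X../X..*, (1,1):+1/OOX/.X./X.., (1,2):+1/OOX/..X/X.., (2,1):+1/OOX/.../XX., (2,2):+1/OOX/.../X.X
[OOX/X../X..] O move#3: (1,1):-1/OOX/XO./X..*, (1,2):-1/OOX/X.O/X.., (2,1):-1/OOX/X../XO., (2,2):-1/OOX/X../X.O
[OOX/XO./X..] X move#4: (1,2):+1/OOX/XOX/X..*, (2,1):-1/OOX/XO./XX., (2,2):-1/OOX/XO./X.X
[OOX/XOX/X..] O move#5: (2,1):-1/OOX/XOX/XO.*, (2,2):-1/OOX/XOX/X.O
[OOX/XOX/XO.] X move#6: (2,2):+1/OOX/XOX/XOX*
[OOX/XOX/XOX] end (terminal -1, O#7); searched O.X/.../X.. to 6

PV length from [O.X/.../X..]: 6 plies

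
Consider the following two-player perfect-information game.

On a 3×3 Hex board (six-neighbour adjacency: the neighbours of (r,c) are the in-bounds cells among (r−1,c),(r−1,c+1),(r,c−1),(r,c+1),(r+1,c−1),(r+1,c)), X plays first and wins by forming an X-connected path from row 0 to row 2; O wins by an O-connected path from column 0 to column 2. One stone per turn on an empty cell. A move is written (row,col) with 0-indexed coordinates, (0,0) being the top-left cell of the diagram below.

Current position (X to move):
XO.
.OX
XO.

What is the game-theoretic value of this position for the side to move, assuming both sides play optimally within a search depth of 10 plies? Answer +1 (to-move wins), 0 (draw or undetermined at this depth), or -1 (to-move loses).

value(XO./.OX/XO., X) = +1

ply 1, X at XO./.OX/XO. | (0,2)=+1→XOX/.OX/XO.*; (1,0)=+1→XO./XOX/XO.; (2,2)=+1→XO./.OX/XOX
ply 2, O at XOX/.OX/XO. | (1,0)=-1→XOX/OOX/XO.*; (2,2)=-1→XOX/.OX/XOO
ply 3, X at XOX/OOX/XO. | (2,2)=+1→XOX/OOX/XOX*
ply 4: XOX/OOX/XOX is terminal -1 (O); from XO./.OX/XO. depth 10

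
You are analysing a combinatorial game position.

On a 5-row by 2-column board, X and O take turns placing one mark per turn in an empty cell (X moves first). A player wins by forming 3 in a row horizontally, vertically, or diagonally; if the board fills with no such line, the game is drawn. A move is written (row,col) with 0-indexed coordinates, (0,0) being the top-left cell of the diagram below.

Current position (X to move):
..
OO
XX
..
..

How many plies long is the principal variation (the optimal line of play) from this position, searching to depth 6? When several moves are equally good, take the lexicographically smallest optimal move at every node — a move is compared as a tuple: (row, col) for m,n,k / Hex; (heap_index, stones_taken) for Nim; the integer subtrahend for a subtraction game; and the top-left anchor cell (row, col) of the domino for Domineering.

PV length from [../OO/XX/../..]: 6 plies

ply 1, X at ../OO/XX/../.. | (0,0)=+0→X./OO/XX/../..*; (0,1)=+0→.X/OO/XX/../..; (3,0)=+0→../OO/XX/X./..; (3,1)=+0→../OO/XX/.X/..; (4,0)=+0→../OO/XX/../X.; (4,1)=+0→../OO/XX/../.X
ply 2, O at X./OO/XX/../.. | (0,1)=+0→XO/OO/XX/../..*; (3,0)=+0→X./OO/XX/O./..; (3,1)=+0→X./OO/XX/.O/..; (4,0)=+0→X./OO/XX/../O.; (4,1)=+0→X./OO/XX/../.O
ply 3, X at XO/OO/XX/../.. | (3,0)=+0→XO/OO/XX/X./..*; (3,1)=+0→XO/OO/XX/.X/..; (4,0)=+0→XO/OO/XX/../X.; (4,1)=+0→XO/OO/XX/../.X
ply 4, O at XO/OO/XX/X./.. | (3,1)=-1→XO/OO/XX/XO/..; (4,0)=+0→XO/OO/XX/X./O.*; (4,1)=-1→XO/OO/XX/X./.O
ply 5, X at XO/OO/XX/X./O. | (3,1)=+0→XO/OO/XX/XX/O.*; (4,1)=+0→XO/OO/XX/X./OX
ply 6, O at XO/OO/XX/XX/O. | (4,1)=+0→XO/OO/XX/XX/OO*
ply 7: XO/OO/XX/XX/OO is terminal +0 (X); from ../OO/XX/../.. depth 6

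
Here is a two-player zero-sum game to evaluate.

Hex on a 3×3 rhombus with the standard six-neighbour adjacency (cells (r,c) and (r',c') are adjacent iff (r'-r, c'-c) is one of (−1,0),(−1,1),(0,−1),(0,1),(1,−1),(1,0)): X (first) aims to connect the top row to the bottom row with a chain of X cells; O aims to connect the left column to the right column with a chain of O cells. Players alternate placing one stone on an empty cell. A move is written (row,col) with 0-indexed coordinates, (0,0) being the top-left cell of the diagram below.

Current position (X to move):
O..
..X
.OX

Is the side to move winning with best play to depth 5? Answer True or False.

p1 X@[O../..X/.OX]: (0,1)[OX./..X/.OX]+1* (0,2)[O.X/..X/.OX]+1 (1,0)[O../X.X/.OX]+1 (1,1)[O../.XX/.OX]+1 (2,0)[O../..X/XOX]+1
p2 O@[OX./..X/.OX]: (0,2)[OXO/..X/.OX]-1* (1,0)[OX./O.X/.OX]-1 (1,1)[OX./.OX/.OX]-1 (2,0)[OX./..X/OOX]-1
p3 X@[OXO/..X/.OX]: (1,0)[OXO/X.X/.OX]+1* (1,1)[OXO/.XX/.OX]+1 (2,0)[OXO/..X/XOX]+1
p4 O@[OXO/X.X/.OX]: (1,1)[OXO/XOX/.OX]-1* (2,0)[OXO/X.X/OOX]-1
p5 X@[OXO/XOX/.OX]: (2,0)[OXO/XOX/XOX]+1*
p6 O@[OXO/XOX/XOX] terminal -1; root [O../..X/.OX] d5

X winning at [O../..X/.OX]: True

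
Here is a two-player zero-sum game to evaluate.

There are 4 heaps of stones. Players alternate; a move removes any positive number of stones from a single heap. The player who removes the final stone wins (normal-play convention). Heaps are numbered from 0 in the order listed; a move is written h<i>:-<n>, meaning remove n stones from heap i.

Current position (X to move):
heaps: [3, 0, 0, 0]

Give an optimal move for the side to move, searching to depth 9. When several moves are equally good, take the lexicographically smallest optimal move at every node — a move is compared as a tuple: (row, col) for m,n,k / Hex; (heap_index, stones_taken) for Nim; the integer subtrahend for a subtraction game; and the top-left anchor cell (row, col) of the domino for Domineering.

X's best at [(3,0,0,0)]: h0:-3

[(3,0,0,0)] X move#1: h0:-1:-1/(2,0,0,0), h0:-2:-1/(1,0,0,0), h0:-3:+1/(0,0,0,0)*
[(0,0,0,0)] end (terminal -1, O#2); searched (3,0,0,0) to 9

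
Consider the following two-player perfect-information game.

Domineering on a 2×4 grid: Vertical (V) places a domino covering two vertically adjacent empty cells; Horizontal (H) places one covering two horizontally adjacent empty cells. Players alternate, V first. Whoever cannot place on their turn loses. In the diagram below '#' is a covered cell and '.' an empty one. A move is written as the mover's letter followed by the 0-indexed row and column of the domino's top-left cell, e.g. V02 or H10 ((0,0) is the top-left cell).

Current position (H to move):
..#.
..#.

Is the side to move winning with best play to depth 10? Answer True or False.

[..#./..#.] H move#1: H00:+1/###./..#.*, H10:+1/..#./###.
[###./..#.] V move#2: V03:-1/####/..##*
[####/..##] H move#3: H10:+1/####/####*
[####/####] end (terminal -1, V#4); searched ..#./..#. to 10

H winning at [..#./..#.]: True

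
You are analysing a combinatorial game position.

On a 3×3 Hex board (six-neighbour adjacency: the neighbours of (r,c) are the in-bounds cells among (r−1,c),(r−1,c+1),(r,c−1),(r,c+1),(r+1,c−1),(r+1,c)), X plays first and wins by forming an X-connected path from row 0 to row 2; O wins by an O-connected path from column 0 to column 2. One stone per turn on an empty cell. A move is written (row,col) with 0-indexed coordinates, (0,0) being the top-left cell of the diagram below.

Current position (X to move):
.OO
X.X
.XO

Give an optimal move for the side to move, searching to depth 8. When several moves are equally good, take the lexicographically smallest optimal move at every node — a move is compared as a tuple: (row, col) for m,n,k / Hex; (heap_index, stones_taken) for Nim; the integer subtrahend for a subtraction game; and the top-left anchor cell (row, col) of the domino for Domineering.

p1 X@[.OO/X.X/.XO]: (0,0)[XOO/X.X/.XO]+1* (1,1)[.OO/XXX/.XO]-1 (2,0)[.OO/X.X/XXO]-1
p2 O@[XOO/X.X/.XO]: (1,1)[XOO/XOX/.XO]-1* (2,0)[XOO/X.X/OXO]-1
p3 X@[XOO/XOX/.XO]: (2,0)[XOO/XOX/XXO]+1*
p4 O@[XOO/XOX/XXO] terminal -1; root [.OO/X.X/.XO] d8

X's best at [.OO/X.X/.XO]: (0,0)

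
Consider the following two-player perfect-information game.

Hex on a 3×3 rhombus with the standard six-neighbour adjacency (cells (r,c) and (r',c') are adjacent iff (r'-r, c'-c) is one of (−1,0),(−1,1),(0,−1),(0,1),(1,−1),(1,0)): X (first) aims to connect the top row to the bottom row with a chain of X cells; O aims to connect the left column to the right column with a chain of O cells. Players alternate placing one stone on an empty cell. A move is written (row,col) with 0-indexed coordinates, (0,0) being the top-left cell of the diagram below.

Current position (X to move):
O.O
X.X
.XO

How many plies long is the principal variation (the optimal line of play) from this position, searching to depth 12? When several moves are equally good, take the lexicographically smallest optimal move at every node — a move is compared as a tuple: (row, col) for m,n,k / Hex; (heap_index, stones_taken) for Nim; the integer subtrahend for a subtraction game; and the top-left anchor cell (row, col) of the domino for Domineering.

[O.O/X.X/.XO] X move#1: (0,1):+1/OXO/X.X/.XO*, (1,1):-1/O.O/XXX/.XO, (2,0):-1/O.O/X.X/XXO
[OXO/X.X/.XO] O move#2: (1,1):-1/OXO/XOX/.XO*, (2,0):-1/OXO/X.X/OXO
[OXO/XOX/.XO] X move#3: (2,0):+1/OXO/XOX/XXO*
[OXO/XOX/XXO] end (terminal -1, O#4); searched O.O/X.X/.XO to 12

PV length from [O.O/X.X/.XO]: 3 plies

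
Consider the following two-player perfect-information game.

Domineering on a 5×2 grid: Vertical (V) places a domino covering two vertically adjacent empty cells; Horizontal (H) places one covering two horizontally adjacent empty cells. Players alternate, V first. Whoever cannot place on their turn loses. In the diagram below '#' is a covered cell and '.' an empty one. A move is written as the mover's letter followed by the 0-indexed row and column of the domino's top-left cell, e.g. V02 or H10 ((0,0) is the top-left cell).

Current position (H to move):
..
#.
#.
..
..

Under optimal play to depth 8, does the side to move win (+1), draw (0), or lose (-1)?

ply 1, H at ../#./#./../.. | H00=-1→##/#./#./../..; H30=+1→../#./#./##/..*; H40=+1→../#./#./../##
ply 2, V at ../#./#./##/.. | V01=-1→.#/##/#./##/..*; V11=-1→../##/##/##/..
ply 3, H at .#/##/#./##/.. | H40=+1→.#/##/#./##/##*
ply 4: .#/##/#./##/## is terminal -1 (V); from ../#./#./../.. depth 8

value(../#./#./../.., H) = +1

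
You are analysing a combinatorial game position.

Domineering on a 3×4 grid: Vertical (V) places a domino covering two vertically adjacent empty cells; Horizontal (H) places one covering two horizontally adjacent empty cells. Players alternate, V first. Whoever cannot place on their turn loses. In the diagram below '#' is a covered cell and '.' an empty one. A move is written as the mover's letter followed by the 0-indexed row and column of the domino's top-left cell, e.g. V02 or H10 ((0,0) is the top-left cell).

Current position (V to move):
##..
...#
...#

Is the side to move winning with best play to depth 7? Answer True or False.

V winning at [##../...#/...#]: True

p1 V@[##../...#/...#]: V02[###./..##/...#]-1 V10[##../#..#/#..#]-1 V11[##../.#.#/.#.#]+1* V12[##../..##/..##]-1
p2 H@[##../.#.#/.#.#]: H02[####/.#.#/.#.#]-1*
p3 V@[####/.#.#/.#.#]: V10[####/##.#/##.#]+1* V12[####/.###/.###]+1
p4 H@[####/##.#/##.#] terminal -1; root [##../...#/...#] d7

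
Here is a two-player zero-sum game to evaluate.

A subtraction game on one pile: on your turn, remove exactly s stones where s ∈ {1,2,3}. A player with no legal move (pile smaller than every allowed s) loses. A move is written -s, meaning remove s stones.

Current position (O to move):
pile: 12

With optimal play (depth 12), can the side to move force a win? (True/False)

ply 1, O at 12 | -1=-1→11*; -2=-1→10; -3=-1→9
ply 2, X at 11 | -1=-1→10; -2=-1→9; -3=+1→8*
ply 3, O at 8 | -1=-1→7*; -2=-1→6; -3=-1→5
ply 4, X at 7 | -1=-1→6; -2=-1→5; -3=+1→4*
ply 5, O at 4 | -1=-1→3*; -2=-1→2; -3=-1→1
ply 6, X at 3 | -1=-1→2; -2=-1→1; -3=+1→0*
ply 7: 0 is terminal -1 (O); from 12 depth 12

O winning at [12]: False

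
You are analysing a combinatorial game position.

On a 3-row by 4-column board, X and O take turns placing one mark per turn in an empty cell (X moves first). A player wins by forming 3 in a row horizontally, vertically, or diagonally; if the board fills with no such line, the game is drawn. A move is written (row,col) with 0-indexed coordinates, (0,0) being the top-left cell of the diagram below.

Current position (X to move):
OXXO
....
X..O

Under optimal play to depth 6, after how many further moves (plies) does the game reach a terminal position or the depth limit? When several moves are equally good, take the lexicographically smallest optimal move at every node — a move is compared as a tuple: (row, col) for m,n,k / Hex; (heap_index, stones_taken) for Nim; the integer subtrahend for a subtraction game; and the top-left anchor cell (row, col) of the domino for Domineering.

PV length from [OXXO/..../X..O]: 1 ply

ply 1, X at OXXO/..../X..O | (1,0)=-1→OXXO/X.../X..O; (1,1)=+1→OXXO/.X../X..O*; (1,2)=-1→OXXO/..X./X..O; (1,3)=+1→OXXO/...X/X..O; (2,1)=-1→OXXO/..../XX.O; (2,2)=-1→OXXO/..../X.XO
ply 2: OXXO/.X../X..O is terminal -1 (O); from OXXO/..../X..O depth 6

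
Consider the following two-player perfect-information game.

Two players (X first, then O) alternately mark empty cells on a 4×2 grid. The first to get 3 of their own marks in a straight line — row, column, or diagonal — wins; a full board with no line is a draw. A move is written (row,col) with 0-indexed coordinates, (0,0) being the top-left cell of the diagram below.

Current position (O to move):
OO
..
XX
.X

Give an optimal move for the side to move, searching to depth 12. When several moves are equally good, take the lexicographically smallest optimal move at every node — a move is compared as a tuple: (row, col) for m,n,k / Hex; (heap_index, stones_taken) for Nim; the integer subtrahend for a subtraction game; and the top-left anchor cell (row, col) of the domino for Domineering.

O's best at [OO/../XX/.X]: (1,1)

ply 1, O at OO/../XX/.X | (1,0)=-1→OO/O./XX/.X; (1,1)=+0→OO/.O/XX/.X*; (3,0)=-1→OO/../XX/OX
ply 2, X at OO/.O/XX/.X | (1,0)=+0→OO/XO/XX/.X*; (3,0)=+0→OO/.O/XX/XX
ply 3, O at OO/XO/XX/.X | (3,0)=+0→OO/XO/XX/OX*
ply 4: OO/XO/XX/OX is terminal +0 (X); from OO/../XX/.X depth 12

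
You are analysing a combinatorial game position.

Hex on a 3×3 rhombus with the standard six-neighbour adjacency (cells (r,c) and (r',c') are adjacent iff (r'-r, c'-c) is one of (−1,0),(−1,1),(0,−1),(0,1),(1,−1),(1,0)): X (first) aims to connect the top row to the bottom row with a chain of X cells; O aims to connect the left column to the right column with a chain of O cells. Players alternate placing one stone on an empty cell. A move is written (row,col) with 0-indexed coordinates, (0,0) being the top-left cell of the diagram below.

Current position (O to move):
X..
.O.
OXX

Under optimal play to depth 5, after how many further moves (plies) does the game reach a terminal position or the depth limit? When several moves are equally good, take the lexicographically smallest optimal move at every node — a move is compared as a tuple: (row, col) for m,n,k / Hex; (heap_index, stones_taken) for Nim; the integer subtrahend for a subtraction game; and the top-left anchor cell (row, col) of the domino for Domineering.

[X../.O./OXX] O move#1: (0,1):+1/XO./.O./OXX*, (0,2):+1/X.O/.O./OXX, (1,0):+1/X../OO./OXX, (1,2):+1/X../.OO/OXX
[XO./.O./OXX] X move#2: (0,2):-1/XOX/.O./OXX*, (1,0):-1/XO./XO./OXX, (1,2):-1/XO./.OX/OXX
[XOX/.O./OXX] O move#3: (1,0):-1/XOX/OO./OXX, (1,2):+1/XOX/.OO/OXX*
[XOX/.OO/OXX] end (terminal -1, X#4); searched X../.O./OXX to 5

PV length from [X../.O./OXX]: 3 plies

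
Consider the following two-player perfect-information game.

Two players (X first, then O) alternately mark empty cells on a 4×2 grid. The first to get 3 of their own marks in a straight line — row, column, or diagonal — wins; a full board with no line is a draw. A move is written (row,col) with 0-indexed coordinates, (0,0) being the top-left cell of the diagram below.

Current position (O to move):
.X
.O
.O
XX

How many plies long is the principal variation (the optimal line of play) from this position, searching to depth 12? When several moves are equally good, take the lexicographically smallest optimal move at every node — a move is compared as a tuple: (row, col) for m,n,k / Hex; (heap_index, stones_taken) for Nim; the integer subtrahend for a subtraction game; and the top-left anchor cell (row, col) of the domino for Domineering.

ply 1, O at .X/.O/.O/XX | (0,0)=+0→OX/.O/.O/XX*; (1,0)=+0→.X/OO/.O/XX; (2,0)=+0→.X/.O/OO/XX
ply 2, X at OX/.O/.O/XX | (1,0)=+0→OX/XO/.O/XX*; (2,0)=+0→OX/.O/XO/XX
ply 3, O at OX/XO/.O/XX | (2,0)=+0→OX/XO/OO/XX*
ply 4: OX/XO/OO/XX is terminal +0 (X); from .X/.O/.O/XX depth 12

PV length from [.X/.O/.O/XX]: 3 plies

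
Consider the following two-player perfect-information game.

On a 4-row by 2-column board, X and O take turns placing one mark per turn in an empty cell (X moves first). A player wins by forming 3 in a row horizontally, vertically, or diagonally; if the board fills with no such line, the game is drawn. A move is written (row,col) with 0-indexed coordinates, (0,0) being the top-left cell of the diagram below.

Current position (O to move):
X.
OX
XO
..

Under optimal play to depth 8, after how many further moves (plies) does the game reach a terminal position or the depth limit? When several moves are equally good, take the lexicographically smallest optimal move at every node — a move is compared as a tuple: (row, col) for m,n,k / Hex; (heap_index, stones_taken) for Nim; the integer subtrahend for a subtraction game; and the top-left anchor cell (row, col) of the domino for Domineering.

PV length from [X./OX/XO/..]: 3 plies

p1 O@[X./OX/XO/..]: (0,1)[XO/OX/XO/..]+0* (3,0)[X./OX/XO/O.]+0 (3,1)[X./OX/XO/.O]+0
p2 X@[XO/OX/XO/..]: (3,0)[XO/OX/XO/X.]+0* (3,1)[XO/OX/XO/.X]+0
p3 O@[XO/OX/XO/X.]: (3,1)[XO/OX/XO/XO]+0*
p4 X@[XO/OX/XO/XO] terminal +0; root [X./OX/XO/..] d8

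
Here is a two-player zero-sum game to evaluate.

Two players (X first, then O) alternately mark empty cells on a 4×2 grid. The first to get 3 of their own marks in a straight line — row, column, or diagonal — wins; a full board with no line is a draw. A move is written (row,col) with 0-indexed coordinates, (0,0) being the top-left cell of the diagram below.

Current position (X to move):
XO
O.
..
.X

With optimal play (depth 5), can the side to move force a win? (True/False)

[XO/O./../.X] X move#1: (1,1):+0/XO/OX/../.X*, (2,0):+0/XO/O./X./.X, (2,1):+0/XO/O./.X/.X, (3,0):+0/XO/O./../XX
[XO/OX/../.X] O move#2: (2,0):-1/XO/OX/O./.X, (2,1):+0/XO/OX/.O/.X*, (3,0):-1/XO/OX/../OX
[XO/OX/.O/.X] X move#3: (2,0):+0/XO/OX/XO/.X*, (3,0):+0/XO/OX/.O/XX
[XO/OX/XO/.X] O move#4: (3,0):+0/XO/OX/XO/OX*
[XO/OX/XO/OX] end (terminal +0, X#5); searched XO/O./../.X to 5

X winning at [XO/O./../.X]: False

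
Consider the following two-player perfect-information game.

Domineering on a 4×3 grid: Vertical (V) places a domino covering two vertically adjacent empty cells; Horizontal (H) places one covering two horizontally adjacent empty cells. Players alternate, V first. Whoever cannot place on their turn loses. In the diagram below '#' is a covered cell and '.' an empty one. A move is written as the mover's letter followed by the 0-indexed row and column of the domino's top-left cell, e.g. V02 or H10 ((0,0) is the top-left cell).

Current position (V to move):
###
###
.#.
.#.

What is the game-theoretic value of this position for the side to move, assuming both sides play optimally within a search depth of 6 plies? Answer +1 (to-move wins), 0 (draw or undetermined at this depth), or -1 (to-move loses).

[###/###/.#./.#.] V move#1: V20:+1/###/###/##./##.*, V22:+1/###/###/.##/.##
[###/###/##./##.] end (terminal -1, H#2); searched ###/###/.#./.#. to 6

value(###/###/.#./.#., V) = +1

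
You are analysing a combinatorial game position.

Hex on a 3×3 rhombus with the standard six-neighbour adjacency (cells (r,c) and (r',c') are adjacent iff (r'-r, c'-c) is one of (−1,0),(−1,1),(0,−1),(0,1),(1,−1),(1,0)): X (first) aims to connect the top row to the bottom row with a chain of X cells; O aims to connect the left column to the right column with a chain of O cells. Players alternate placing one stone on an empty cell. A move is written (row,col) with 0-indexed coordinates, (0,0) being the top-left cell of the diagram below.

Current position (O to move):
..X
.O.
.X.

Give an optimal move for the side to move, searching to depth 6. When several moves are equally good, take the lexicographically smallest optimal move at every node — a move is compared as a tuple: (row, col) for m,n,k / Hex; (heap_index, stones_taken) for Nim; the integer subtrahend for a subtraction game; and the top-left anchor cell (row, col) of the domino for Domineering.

ply 1, O at ..X/.O./.X. | (0,0)=-1→O.X/.O./.X.; (0,1)=-1→.OX/.O./.X.; (1,0)=-1→..X/OO./.X.; (1,2)=+1→..X/.OO/.X.*; (2,0)=-1→..X/.O./OX.; (2,2)=-1→..X/.O./.XO
ply 2, X at ..X/.OO/.X. | (0,0)=-1→X.X/.OO/.X.*; (0,1)=-1→.XX/.OO/.X.; (1,0)=-1→..X/XOO/.X.; (2,0)=-1→..X/.OO/XX.; (2,2)=-1→..X/.OO/.XX
ply 3, O at X.X/.OO/.X. | (0,1)=+1→XOX/.OO/.X.*; (1,0)=+1→X.X/OOO/.X.; (2,0)=+1→X.X/.OO/OX.; (2,2)=+1→X.X/.OO/.XO
ply 4, X at XOX/.OO/.X. | (1,0)=-1→XOX/XOO/.X.*; (2,0)=-1→XOX/.OO/XX.; (2,2)=-1→XOX/.OO/.XX
ply 5, O at XOX/XOO/.X. | (2,0)=+1→XOX/XOO/OX.*; (2,2)=-1→XOX/XOO/.XO
ply 6: XOX/XOO/OX. is terminal -1 (X); from ..X/.O./.X. depth 6

O's best at [..X/.O./.X.]: (1,2)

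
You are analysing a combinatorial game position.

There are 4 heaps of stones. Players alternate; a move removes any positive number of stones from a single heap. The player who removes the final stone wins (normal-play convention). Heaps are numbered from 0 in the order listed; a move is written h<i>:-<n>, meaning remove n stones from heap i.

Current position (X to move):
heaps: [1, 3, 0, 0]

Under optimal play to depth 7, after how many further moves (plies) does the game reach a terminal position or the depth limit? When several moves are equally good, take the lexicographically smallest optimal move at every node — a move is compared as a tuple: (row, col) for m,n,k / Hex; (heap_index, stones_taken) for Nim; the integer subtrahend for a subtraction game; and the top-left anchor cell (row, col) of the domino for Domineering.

PV length from [(1,3,0,0)]: 3 plies

p1 X@[(1,3,0,0)]: h0:-1[(0,3,0,0)]-1 h1:-1[(1,2,0,0)]-1 h1:-2[(1,1,0,0)]+1* h1:-3[(1,0,0,0)]-1
p2 O@[(1,1,0,0)]: h0:-1[(0,1,0,0)]-1* h1:-1[(1,0,0,0)]-1
p3 X@[(0,1,0,0)]: h1:-1[(0,0,0,0)]+1*
p4 O@[(0,0,0,0)] terminal -1; root [(1,3,0,0)] d7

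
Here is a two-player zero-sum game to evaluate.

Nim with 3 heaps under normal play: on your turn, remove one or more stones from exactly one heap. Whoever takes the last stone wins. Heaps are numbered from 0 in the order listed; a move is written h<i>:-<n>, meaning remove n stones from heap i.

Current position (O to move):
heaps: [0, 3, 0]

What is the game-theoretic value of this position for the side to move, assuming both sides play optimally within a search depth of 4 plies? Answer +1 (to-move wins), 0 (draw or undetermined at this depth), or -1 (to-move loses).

value((0,3,0), O) = +1

[(0,3,0)] O move#1: h1:-1:-1/(0,2,0), h1:-2:-1/(0,1,0), h1:-3:+1/(0,0,0)*
[(0,0,0)] end (terminal -1, X#2); searched (0,3,0) to 4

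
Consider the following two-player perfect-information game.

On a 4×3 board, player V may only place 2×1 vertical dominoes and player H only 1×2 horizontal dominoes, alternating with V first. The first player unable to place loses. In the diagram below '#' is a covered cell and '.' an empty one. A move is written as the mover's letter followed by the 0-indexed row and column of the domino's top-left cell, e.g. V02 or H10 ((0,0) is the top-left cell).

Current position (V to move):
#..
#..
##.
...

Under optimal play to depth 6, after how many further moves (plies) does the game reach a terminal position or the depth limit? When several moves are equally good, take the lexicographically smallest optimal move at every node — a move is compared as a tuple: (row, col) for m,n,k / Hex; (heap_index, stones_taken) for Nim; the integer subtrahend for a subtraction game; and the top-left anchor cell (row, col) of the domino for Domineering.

ply 1, V at #../#../##./... | V01=+1→##./##./##./...*; V02=+1→#.#/#.#/##./...; V12=-1→#../#.#/###/...; V22=-1→#../#../###/..#
ply 2, H at ##./##./##./... | H30=-1→##./##./##./##.*; H31=-1→##./##./##./.##
ply 3, V at ##./##./##./##. | V02=+1→###/###/##./##.*; V12=+1→##./###/###/##.; V22=+1→##./##./###/###
ply 4: ###/###/##./##. is terminal -1 (H); from #../#../##./... depth 6

PV length from [#../#../##./...]: 3 plies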